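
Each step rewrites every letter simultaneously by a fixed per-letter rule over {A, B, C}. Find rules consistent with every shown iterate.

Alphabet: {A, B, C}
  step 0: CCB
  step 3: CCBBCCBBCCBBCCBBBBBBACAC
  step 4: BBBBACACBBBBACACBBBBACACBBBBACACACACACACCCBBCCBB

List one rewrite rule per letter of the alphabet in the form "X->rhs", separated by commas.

  step 3 ⇒ step 4: CCBBCCBBCCBBCCBBBBBBACAC ⇒ BB·BB·AC·AC·BB·BB·AC·AC·BB·BB·AC·AC·BB·BB·AC·AC·AC·AC·AC·AC·CC·BB·CC·BB
    A ↦ CC
    B ↦ AC
    C ↦ BB

A->CC, B->AC, C->BB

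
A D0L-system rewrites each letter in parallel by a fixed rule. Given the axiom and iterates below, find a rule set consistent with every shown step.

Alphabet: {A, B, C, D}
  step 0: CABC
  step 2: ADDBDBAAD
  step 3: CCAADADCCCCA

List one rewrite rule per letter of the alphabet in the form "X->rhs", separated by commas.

  step 2 ⇒ step 3: ADDBDBAAD ⇒ CC·A·A·D·A·D·CC·CC·A
    A ↦ CC
    B ↦ D
    D ↦ A
    C ↦ DB  (constrained at step 0)

A->CC, B->D, C->DB, D->A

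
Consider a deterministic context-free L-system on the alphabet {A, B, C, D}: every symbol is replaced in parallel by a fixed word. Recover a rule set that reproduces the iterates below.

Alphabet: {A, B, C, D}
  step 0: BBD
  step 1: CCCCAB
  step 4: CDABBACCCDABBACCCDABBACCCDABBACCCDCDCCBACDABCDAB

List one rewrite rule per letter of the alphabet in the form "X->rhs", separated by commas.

  step 0 ⇒ step 1: BBD ⇒ CC·CC·AB
    B ↦ CC
    D ↦ AB
    A ↦ BA  (constrained at step 1)
    C ↦ CD  (constrained at step 1)

A->BA, B->CC, C->CD, D->AB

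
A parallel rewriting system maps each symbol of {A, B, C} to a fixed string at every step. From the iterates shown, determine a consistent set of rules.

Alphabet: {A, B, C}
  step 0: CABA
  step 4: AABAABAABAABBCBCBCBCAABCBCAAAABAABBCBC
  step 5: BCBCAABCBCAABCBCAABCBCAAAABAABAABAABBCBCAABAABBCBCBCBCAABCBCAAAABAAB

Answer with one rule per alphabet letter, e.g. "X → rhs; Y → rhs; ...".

A->BC, B->AA, C->B

  step 4 ⇒ step 5: AABAABAABAABBCBCBCBCAABCBCAAAABAABBCBC ⇒ BC·BC·AA·BC·BC·AA·BC·BC·AA·BC·BC·AA·AA·B·AA·B·AA·B·AA·B·BC·BC·AA·B·AA·B·BC·BC·BC·BC·AA·BC·BC·AA·AA·B·AA·B
    A ↦ BC
    B ↦ AA
    C ↦ B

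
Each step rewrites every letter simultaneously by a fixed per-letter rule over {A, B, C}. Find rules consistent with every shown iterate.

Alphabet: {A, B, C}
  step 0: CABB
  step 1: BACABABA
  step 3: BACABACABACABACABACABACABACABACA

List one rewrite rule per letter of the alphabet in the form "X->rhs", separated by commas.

  step 0 ⇒ step 1: CABB ⇒ BA·CA·BA·BA
    A ↦ CA
    B ↦ BA
    C ↦ BA

A->CA, B->BA, C->BA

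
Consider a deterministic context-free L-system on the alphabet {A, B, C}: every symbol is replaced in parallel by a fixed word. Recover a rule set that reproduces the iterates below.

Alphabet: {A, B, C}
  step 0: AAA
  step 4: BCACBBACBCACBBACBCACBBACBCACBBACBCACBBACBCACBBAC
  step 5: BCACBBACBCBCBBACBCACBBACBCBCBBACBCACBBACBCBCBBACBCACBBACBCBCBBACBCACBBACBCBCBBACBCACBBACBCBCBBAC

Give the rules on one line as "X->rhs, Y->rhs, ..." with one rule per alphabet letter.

  step 4 ⇒ step 5: BCACBBACBCACBBACBCACBBACBCACBBACBCACBBACBCACBBAC ⇒ BC·AC·BB·AC·BC·BC·BB·AC·BC·AC·BB·AC·BC·BC·BB·AC·BC·AC·BB·AC·BC·BC·BB·AC·BC·AC·BB·AC·BC·BC·BB·AC·BC·AC·BB·AC·BC·BC·BB·AC·BC·AC·BB·AC·BC·BC·BB·AC
    A ↦ BB
    B ↦ BC
    C ↦ AC

A->BB, B->BC, C->AC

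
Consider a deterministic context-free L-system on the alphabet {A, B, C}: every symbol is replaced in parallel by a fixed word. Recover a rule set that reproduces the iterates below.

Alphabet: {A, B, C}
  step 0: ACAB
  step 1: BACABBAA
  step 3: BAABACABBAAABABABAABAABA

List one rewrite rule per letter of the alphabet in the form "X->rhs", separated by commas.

  step 0 ⇒ step 1: ACAB ⇒ BA·CAB·BA·A
    A ↦ BA
    B ↦ A
    C ↦ CAB

A->BA, B->A, C->CAB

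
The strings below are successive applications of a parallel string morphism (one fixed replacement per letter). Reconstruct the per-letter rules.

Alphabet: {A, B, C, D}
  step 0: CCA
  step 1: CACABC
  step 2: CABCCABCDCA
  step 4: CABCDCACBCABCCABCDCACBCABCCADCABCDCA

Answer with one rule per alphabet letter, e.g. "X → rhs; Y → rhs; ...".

  step 1 ⇒ step 2: CACABC ⇒ CA·BC·CA·BC·D·CA
    A ↦ BC
    B ↦ D
    C ↦ CA
    D ↦ CB  (constrained at step 2)

A->BC, B->D, C->CA, D->CB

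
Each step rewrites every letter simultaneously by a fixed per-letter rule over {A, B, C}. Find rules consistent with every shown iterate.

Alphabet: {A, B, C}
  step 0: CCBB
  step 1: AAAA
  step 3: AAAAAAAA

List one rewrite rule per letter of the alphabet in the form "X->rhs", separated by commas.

A->BC, B->A, C->A

  step 0 ⇒ step 1: CCBB ⇒ A·A·A·A
    B ↦ A
    C ↦ A
    A ↦ BC  (constrained at step 1)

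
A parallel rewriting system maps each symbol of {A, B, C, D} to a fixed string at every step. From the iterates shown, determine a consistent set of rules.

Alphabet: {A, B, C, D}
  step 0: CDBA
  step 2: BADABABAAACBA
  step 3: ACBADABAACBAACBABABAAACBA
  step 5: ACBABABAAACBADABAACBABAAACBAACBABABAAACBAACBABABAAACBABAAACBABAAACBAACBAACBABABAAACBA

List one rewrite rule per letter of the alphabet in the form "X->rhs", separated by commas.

  step 2 ⇒ step 3: BADABABAAACBA ⇒ AC·BA·DA·BA·AC·BA·AC·BA·BA·BA·A·AC·BA
    A ↦ BA
    B ↦ AC
    C ↦ A
    D ↦ DA

A->BA, B->AC, C->A, D->DA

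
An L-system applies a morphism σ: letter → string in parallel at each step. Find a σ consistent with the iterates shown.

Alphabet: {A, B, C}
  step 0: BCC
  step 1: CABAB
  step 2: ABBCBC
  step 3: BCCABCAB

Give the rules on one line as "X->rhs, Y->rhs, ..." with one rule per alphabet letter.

  step 2 ⇒ step 3: ABBCBC ⇒ B·C·C·AB·C·AB
    A ↦ B
    B ↦ C
    C ↦ AB

A->B, B->C, C->AB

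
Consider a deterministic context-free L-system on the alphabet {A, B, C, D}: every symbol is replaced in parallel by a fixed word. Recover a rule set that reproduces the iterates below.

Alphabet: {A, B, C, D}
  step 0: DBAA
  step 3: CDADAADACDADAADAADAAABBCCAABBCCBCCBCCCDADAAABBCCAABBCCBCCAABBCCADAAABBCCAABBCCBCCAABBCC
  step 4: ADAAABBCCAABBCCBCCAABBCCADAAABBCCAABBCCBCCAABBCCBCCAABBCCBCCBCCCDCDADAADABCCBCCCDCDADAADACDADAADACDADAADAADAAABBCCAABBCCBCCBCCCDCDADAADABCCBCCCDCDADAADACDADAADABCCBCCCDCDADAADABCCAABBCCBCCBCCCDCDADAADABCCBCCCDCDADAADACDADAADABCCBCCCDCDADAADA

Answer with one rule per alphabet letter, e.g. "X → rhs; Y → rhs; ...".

  step 3 ⇒ step 4: CDADAADACDADAADAADAAABBCCAABBCCBCCBCCCDADAAABBCCAABBCCBCCAABBCCADAAABBCCAABBCCBCCAABBCC ⇒ ADA·AAB·BCC·AAB·BCC·BCC·AAB·BCC·ADA·AAB·BCC·AAB·BCC·BCC·AAB·BCC·BCC·AAB·BCC·BCC·BCC·CD·CD·ADA·ADA·BCC·BCC·CD·CD·ADA·ADA·CD·ADA·ADA·CD·ADA·ADA·ADA·AAB·BCC·AAB·BCC·BCC·BCC·CD·CD·ADA·ADA·BCC·BCC·CD·CD·ADA·ADA·CD·ADA·ADA·BCC·BCC·CD·CD·ADA·ADA·BCC·AAB·BCC·BCC·BCC·CD·CD·ADA·ADA·BCC·BCC·CD·CD·ADA·ADA·CD·ADA·ADA·BCC·BCC·CD·CD·ADA·ADA
    A ↦ BCC
    B ↦ CD
    C ↦ ADA
    D ↦ AAB

A->BCC, B->CD, C->ADA, D->AAB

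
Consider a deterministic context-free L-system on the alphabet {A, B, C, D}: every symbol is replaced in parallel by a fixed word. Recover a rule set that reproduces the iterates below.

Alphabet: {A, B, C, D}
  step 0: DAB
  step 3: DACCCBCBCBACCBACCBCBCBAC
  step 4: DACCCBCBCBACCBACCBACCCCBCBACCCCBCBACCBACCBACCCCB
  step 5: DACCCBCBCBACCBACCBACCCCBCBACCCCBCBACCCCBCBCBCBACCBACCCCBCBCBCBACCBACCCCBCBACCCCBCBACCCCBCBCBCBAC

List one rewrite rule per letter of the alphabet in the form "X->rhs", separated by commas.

  step 4 ⇒ step 5: DACCCBCBCBACCBACCBACCCCBCBACCCCBCBACCBACCBACCCCB ⇒ DA·CC·CB·CB·CB·AC·CB·AC·CB·AC·CC·CB·CB·AC·CC·CB·CB·AC·CC·CB·CB·CB·CB·AC·CB·AC·CC·CB·CB·CB·CB·AC·CB·AC·CC·CB·CB·AC·CC·CB·CB·AC·CC·CB·CB·CB·CB·AC
    A ↦ CC
    B ↦ AC
    C ↦ CB
    D ↦ DA

A->CC, B->AC, C->CB, D->DA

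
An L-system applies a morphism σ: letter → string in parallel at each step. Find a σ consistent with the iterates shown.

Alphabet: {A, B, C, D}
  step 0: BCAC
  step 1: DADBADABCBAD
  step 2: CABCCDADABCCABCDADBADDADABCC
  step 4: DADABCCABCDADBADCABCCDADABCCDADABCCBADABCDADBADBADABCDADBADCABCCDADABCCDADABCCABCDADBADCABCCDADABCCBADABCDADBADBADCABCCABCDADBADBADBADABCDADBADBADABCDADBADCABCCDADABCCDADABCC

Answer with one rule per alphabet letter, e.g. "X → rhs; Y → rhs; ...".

A->ABC, B->DAD, C->BAD, D->C

  step 1 ⇒ step 2: DADBADABCBAD ⇒ C·ABC·C·DAD·ABC·C·ABC·DAD·BAD·DAD·ABC·C
    A ↦ ABC
    B ↦ DAD
    C ↦ BAD
    D ↦ C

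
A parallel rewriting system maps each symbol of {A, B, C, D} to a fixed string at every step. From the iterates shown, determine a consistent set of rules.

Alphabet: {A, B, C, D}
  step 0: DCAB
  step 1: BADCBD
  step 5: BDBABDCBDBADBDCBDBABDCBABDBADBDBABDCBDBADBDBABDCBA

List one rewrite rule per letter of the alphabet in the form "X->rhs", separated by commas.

  step 0 ⇒ step 1: DCAB ⇒ BA·D·C·BD
    A ↦ C
    B ↦ BD
    C ↦ D
    D ↦ BA

A->C, B->BD, C->D, D->BA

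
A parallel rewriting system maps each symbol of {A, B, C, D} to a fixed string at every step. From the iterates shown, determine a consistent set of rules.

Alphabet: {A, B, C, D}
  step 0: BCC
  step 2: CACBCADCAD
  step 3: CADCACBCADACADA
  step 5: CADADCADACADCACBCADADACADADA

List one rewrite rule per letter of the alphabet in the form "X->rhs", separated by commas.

A->D, B->CB, C->CA, D->A

  step 2 ⇒ step 3: CACBCADCAD ⇒ CA·D·CA·CB·CA·D·A·CA·D·A
    A ↦ D
    B ↦ CB
    C ↦ CA
    D ↦ A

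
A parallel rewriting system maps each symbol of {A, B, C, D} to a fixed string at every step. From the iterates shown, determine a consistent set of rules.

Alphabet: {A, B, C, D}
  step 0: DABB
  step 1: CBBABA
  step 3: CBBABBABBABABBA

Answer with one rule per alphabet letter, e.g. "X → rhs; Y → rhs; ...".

  step 0 ⇒ step 1: DABB ⇒ C·B·BA·BA
    A ↦ B
    B ↦ BA
    D ↦ C
    C ↦ DA  (constrained at step 1)

A->B, B->BA, C->DA, D->C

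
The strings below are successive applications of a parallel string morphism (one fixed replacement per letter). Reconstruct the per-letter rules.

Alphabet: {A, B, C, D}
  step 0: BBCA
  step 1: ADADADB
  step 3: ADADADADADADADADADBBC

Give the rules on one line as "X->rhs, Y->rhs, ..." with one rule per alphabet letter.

  step 0 ⇒ step 1: BBCA ⇒ AD·AD·AD·B
    A ↦ B
    B ↦ AD
    C ↦ AD
    D ↦ BC  (constrained at step 1)

A->B, B->AD, C->AD, D->BC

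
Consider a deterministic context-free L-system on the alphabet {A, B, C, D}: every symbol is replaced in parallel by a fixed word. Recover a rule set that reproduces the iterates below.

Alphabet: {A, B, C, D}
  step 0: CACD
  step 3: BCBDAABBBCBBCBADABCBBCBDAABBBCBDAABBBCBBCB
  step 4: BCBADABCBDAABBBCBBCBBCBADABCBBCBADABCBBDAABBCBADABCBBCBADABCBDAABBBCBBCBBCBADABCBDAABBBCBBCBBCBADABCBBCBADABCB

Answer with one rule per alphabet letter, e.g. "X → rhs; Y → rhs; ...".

A->B, B->BCB, C->ADA, D->DAA

  step 3 ⇒ step 4: BCBDAABBBCBBCBADABCBBCBDAABBBCBDAABBBCBBCB ⇒ BCB·ADA·BCB·DAA·B·B·BCB·BCB·BCB·ADA·BCB·BCB·ADA·BCB·B·DAA·B·BCB·ADA·BCB·BCB·ADA·BCB·DAA·B·B·BCB·BCB·BCB·ADA·BCB·DAA·B·B·BCB·BCB·BCB·ADA·BCB·BCB·ADA·BCB
    A ↦ B
    B ↦ BCB
    C ↦ ADA
    D ↦ DAA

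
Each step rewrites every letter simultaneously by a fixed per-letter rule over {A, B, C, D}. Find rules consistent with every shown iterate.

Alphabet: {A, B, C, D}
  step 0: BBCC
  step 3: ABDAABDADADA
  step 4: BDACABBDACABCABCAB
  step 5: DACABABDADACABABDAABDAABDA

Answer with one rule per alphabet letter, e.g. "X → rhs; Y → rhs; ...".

A->B, B->DA, C->A, D->CA

  step 4 ⇒ step 5: BDACABBDACABCABCAB ⇒ DA·CA·B·A·B·DA·DA·CA·B·A·B·DA·A·B·DA·A·B·DA
    A ↦ B
    B ↦ DA
    C ↦ A
    D ↦ CA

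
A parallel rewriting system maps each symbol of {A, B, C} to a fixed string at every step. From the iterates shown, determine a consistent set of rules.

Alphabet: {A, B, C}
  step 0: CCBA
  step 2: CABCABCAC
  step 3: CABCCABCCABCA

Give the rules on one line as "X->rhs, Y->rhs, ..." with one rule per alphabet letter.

  step 2 ⇒ step 3: CABCABCAC ⇒ CA·B·C·CA·B·C·CA·B·CA
    A ↦ B
    B ↦ C
    C ↦ CA

A->B, B->C, C->CA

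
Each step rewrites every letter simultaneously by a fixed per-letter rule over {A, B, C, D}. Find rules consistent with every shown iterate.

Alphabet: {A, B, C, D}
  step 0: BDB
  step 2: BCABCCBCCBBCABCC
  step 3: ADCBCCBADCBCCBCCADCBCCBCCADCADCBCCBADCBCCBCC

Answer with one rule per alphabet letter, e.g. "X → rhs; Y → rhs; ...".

  step 2 ⇒ step 3: BCABCCBCCBBCABCC ⇒ ADC·BCC·B·ADC·BCC·BCC·ADC·BCC·BCC·ADC·ADC·BCC·B·ADC·BCC·BCC
    A ↦ B
    B ↦ ADC
    C ↦ BCC
    D ↦ CA  (constrained at step 0)

A->B, B->ADC, C->BCC, D->CA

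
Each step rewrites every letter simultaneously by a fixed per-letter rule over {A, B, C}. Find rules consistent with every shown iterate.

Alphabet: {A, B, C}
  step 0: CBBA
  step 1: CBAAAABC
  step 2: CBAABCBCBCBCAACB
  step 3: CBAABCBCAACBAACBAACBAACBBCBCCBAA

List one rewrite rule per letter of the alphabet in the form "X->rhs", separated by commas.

A->BC, B->AA, C->CB

  step 2 ⇒ step 3: CBAABCBCBCBCAACB ⇒ CB·AA·BC·BC·AA·CB·AA·CB·AA·CB·AA·CB·BC·BC·CB·AA
    A ↦ BC
    B ↦ AA
    C ↦ CB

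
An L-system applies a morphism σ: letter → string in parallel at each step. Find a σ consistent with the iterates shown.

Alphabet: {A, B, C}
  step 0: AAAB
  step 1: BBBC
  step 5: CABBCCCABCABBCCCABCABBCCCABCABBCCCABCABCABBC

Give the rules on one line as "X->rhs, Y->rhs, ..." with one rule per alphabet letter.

A->B, B->C, C->CAB

  step 0 ⇒ step 1: AAAB ⇒ B·B·B·C
    A ↦ B
    B ↦ C
    C ↦ CAB  (constrained at step 1)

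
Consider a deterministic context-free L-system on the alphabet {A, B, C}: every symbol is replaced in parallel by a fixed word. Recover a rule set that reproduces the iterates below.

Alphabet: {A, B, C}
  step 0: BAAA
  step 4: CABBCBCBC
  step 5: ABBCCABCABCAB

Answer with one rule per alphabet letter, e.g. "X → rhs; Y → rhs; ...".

  step 4 ⇒ step 5: CABBCBCBC ⇒ AB·B·C·C·AB·C·AB·C·AB
    A ↦ B
    B ↦ C
    C ↦ AB

A->B, B->C, C->AB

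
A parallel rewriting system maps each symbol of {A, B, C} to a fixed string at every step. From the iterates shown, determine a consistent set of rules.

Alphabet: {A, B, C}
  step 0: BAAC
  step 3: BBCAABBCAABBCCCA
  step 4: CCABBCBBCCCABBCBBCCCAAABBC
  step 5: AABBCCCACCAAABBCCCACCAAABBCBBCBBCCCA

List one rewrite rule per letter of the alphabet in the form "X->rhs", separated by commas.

  step 4 ⇒ step 5: CCABBCBBCCCABBCBBCCCAAABBC ⇒ A·A·BBC·C·C·A·C·C·A·A·A·BBC·C·C·A·C·C·A·A·A·BBC·BBC·BBC·C·C·A
    A ↦ BBC
    B ↦ C
    C ↦ A

A->BBC, B->C, C->A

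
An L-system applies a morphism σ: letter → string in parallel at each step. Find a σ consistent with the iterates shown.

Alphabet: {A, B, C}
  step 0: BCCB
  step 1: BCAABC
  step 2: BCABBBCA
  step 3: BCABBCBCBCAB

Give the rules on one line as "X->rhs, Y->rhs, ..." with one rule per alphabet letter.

  step 2 ⇒ step 3: BCABBBCA ⇒ BC·A·B·BC·BC·BC·A·B
    A ↦ B
    B ↦ BC
    C ↦ A

A->B, B->BC, C->A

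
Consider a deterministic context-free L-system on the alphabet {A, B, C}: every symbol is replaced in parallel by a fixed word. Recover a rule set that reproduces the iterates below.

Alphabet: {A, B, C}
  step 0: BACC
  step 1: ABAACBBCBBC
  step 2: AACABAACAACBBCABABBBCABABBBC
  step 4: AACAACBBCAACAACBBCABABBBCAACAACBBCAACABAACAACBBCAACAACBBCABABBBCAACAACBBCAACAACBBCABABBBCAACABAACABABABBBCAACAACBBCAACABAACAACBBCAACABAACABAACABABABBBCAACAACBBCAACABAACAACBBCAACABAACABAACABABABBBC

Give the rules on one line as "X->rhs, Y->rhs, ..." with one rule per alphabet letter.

A->AAC, B->AB, C->BBC

  step 1 ⇒ step 2: ABAACBBCBBC ⇒ AAC·AB·AAC·AAC·BBC·AB·AB·BBC·AB·AB·BBC
    A ↦ AAC
    B ↦ AB
    C ↦ BBC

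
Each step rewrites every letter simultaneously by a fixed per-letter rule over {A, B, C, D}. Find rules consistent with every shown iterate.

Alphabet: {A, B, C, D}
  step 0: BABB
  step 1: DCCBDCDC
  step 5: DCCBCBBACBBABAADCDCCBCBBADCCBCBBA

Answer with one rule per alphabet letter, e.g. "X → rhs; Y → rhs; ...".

  step 0 ⇒ step 1: BABB ⇒ DC·CB·DC·DC
    A ↦ CB
    B ↦ DC
    C ↦ A  (constrained at step 1)
    D ↦ B  (constrained at step 1)

A->CB, B->DC, C->A, D->B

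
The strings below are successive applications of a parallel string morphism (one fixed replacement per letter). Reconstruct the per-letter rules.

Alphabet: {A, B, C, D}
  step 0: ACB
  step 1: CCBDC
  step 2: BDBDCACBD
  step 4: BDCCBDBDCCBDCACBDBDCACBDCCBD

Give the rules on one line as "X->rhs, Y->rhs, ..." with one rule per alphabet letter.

A->CC, B->C, C->BD, D->AC

  step 1 ⇒ step 2: CCBDC ⇒ BD·BD·C·AC·BD
    B ↦ C
    C ↦ BD
    D ↦ AC
  step 0 ⇒ step 1: ACB ⇒ CC·BD·C
    A ↦ CC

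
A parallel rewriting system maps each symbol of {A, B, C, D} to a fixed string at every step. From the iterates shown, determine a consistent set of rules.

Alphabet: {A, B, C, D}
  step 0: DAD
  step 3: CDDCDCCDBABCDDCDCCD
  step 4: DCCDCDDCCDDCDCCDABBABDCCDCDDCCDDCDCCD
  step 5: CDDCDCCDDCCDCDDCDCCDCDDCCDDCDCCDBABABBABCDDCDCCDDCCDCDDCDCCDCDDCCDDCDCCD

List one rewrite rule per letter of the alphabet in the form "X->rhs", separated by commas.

A->B, B->AB, C->DC, D->CD

  step 4 ⇒ step 5: DCCDCDDCCDDCDCCDABBABDCCDCDDCCDDCDCCD ⇒ CD·DC·DC·CD·DC·CD·CD·DC·DC·CD·CD·DC·CD·DC·DC·CD·B·AB·AB·B·AB·CD·DC·DC·CD·DC·CD·CD·DC·DC·CD·CD·DC·CD·DC·DC·CD
    A ↦ B
    B ↦ AB
    C ↦ DC
    D ↦ CD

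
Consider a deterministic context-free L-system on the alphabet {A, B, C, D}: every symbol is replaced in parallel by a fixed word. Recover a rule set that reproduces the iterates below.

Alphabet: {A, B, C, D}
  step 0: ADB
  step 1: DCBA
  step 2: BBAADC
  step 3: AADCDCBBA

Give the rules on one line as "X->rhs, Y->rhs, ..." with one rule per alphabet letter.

  step 2 ⇒ step 3: BBAADC ⇒ A·A·DC·DC·B·BA
    A ↦ DC
    B ↦ A
    C ↦ BA
    D ↦ B

A->DC, B->A, C->BA, D->B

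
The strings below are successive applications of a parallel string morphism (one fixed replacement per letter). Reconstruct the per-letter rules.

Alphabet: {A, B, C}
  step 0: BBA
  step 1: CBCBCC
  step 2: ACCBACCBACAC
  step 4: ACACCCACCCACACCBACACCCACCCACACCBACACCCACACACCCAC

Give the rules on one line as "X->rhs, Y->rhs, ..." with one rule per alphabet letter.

  step 1 ⇒ step 2: CBCBCC ⇒ AC·CB·AC·CB·AC·AC
    B ↦ CB
    C ↦ AC
  step 0 ⇒ step 1: BBA ⇒ CB·CB·CC
    A ↦ CC

A->CC, B->CB, C->AC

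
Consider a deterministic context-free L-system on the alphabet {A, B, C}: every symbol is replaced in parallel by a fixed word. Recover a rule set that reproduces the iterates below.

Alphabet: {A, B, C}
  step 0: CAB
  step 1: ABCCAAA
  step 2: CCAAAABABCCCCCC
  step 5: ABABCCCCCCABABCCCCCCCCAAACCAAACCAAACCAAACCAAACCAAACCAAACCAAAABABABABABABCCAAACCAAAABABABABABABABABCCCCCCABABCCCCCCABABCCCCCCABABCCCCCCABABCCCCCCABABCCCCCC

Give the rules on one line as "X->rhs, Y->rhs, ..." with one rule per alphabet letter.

A->CC, B->AAA, C->AB

  step 1 ⇒ step 2: ABCCAAA ⇒ CC·AAA·AB·AB·CC·CC·CC
    A ↦ CC
    B ↦ AAA
    C ↦ AB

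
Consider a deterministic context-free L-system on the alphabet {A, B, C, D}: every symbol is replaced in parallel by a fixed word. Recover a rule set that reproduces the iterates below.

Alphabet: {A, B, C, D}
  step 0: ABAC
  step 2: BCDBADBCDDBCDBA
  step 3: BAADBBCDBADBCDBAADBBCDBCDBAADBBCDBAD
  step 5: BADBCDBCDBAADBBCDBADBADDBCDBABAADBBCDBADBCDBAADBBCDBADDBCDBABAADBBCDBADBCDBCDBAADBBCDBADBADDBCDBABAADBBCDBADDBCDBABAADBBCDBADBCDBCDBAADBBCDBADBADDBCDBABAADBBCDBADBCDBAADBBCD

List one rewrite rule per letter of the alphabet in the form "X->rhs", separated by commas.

A->D, B->BA, C->ADB, D->BCD

  step 2 ⇒ step 3: BCDBADBCDDBCDBA ⇒ BA·ADB·BCD·BA·D·BCD·BA·ADB·BCD·BCD·BA·ADB·BCD·BA·D
    A ↦ D
    B ↦ BA
    C ↦ ADB
    D ↦ BCD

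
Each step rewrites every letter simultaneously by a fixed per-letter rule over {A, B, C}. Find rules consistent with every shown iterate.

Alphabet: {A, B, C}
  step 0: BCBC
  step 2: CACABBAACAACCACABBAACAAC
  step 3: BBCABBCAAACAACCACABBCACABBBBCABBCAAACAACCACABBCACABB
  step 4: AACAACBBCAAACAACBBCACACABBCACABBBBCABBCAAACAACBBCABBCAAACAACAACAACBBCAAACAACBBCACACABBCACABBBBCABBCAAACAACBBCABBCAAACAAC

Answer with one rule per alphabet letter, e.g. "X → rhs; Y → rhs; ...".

  step 3 ⇒ step 4: BBCABBCAAACAACCACABBCACABBBBCABBCAAACAACCACABBCACABB ⇒ AAC·AAC·BB·CA·AAC·AAC·BB·CA·CA·CA·BB·CA·CA·BB·BB·CA·BB·CA·AAC·AAC·BB·CA·BB·CA·AAC·AAC·AAC·AAC·BB·CA·AAC·AAC·BB·CA·CA·CA·BB·CA·CA·BB·BB·CA·BB·CA·AAC·AAC·BB·CA·BB·CA·AAC·AAC
    A ↦ CA
    B ↦ AAC
    C ↦ BB

A->CA, B->AAC, C->BB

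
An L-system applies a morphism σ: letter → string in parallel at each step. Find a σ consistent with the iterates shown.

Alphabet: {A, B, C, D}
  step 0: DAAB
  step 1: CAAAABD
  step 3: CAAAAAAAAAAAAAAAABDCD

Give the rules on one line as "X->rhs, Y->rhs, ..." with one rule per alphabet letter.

A->AA, B->BD, C->D, D->C

  step 0 ⇒ step 1: DAAB ⇒ C·AA·AA·BD
    A ↦ AA
    B ↦ BD
    D ↦ C
    C ↦ D  (constrained at step 1)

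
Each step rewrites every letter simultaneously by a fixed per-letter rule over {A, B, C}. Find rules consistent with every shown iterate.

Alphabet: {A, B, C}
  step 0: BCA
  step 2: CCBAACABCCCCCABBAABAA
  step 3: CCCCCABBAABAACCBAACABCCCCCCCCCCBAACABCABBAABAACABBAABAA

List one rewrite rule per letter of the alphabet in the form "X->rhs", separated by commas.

  step 2 ⇒ step 3: CCBAACABCCCCCABBAABAA ⇒ CC·CC·CAB·BAA·BAA·CC·BAA·CAB·CC·CC·CC·CC·CC·BAA·CAB·CAB·BAA·BAA·CAB·BAA·BAA
    A ↦ BAA
    B ↦ CAB
    C ↦ CC

A->BAA, B->CAB, C->CC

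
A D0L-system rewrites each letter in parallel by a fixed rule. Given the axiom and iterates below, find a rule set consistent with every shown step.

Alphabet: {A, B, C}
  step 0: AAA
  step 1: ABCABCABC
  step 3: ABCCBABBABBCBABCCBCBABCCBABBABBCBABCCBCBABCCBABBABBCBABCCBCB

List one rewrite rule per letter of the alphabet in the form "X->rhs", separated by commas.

A->ABC, B->CB, C->ABB

  step 0 ⇒ step 1: AAA ⇒ ABC·ABC·ABC
    A ↦ ABC
    B ↦ CB  (constrained at step 1)
    C ↦ ABB  (constrained at step 1)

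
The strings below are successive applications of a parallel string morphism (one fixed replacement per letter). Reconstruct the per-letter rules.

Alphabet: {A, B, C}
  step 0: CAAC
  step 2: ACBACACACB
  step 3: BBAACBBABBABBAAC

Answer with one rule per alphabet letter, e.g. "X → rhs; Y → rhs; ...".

  step 2 ⇒ step 3: ACBACACACB ⇒ B·BA·AC·B·BA·B·BA·B·BA·AC
    A ↦ B
    B ↦ AC
    C ↦ BA

A->B, B->AC, C->BA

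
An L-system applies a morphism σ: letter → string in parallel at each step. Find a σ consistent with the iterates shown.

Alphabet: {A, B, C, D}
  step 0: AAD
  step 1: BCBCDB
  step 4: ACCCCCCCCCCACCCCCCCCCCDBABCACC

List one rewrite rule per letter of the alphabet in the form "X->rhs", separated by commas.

  step 0 ⇒ step 1: AAD ⇒ BC·BC·DB
    A ↦ BC
    D ↦ DB
    B ↦ A  (constrained at step 1)
    C ↦ CC  (constrained at step 1)

A->BC, B->A, C->CC, D->DB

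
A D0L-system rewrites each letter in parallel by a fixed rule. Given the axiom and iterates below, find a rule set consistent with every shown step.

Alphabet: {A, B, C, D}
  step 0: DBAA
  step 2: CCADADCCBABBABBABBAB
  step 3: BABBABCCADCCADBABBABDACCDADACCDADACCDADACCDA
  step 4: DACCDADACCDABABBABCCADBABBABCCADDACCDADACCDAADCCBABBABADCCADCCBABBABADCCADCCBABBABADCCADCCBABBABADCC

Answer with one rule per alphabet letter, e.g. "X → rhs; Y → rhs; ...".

A->CC, B->DA, C->BAB, D->AD

  step 3 ⇒ step 4: BABBABCCADCCADBABBABDACCDADACCDADACCDADACCDA ⇒ DA·CC·DA·DA·CC·DA·BAB·BAB·CC·AD·BAB·BAB·CC·AD·DA·CC·DA·DA·CC·DA·AD·CC·BAB·BAB·AD·CC·AD·CC·BAB·BAB·AD·CC·AD·CC·BAB·BAB·AD·CC·AD·CC·BAB·BAB·AD·CC
    A ↦ CC
    B ↦ DA
    C ↦ BAB
    D ↦ AD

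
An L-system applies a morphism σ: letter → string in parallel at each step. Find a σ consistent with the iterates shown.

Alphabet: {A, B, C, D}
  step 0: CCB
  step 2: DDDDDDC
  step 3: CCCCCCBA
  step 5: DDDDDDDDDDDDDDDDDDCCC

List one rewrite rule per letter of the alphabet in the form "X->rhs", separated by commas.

A->DD, B->D, C->BA, D->C

  step 2 ⇒ step 3: DDDDDDC ⇒ C·C·C·C·C·C·BA
    C ↦ BA
    D ↦ C
    A ↦ DD  (constrained at step 3)
    B ↦ D  (constrained at step 0)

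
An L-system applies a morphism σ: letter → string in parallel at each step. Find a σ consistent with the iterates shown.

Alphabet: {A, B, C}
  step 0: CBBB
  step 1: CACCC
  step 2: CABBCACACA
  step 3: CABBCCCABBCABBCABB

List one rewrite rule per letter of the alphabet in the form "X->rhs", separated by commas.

  step 2 ⇒ step 3: CABBCACACA ⇒ CA·BB·C·C·CA·BB·CA·BB·CA·BB
    A ↦ BB
    B ↦ C
    C ↦ CA

A->BB, B->C, C->CA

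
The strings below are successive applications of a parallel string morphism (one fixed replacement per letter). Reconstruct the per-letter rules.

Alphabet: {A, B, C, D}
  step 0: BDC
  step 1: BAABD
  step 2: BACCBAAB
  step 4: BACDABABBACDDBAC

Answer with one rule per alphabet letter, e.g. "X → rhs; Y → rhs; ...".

A->C, B->BA, C->D, D->AB

  step 1 ⇒ step 2: BAABD ⇒ BA·C·C·BA·AB
    A ↦ C
    B ↦ BA
    D ↦ AB
  step 0 ⇒ step 1: BDC ⇒ BA·AB·D
    C ↦ D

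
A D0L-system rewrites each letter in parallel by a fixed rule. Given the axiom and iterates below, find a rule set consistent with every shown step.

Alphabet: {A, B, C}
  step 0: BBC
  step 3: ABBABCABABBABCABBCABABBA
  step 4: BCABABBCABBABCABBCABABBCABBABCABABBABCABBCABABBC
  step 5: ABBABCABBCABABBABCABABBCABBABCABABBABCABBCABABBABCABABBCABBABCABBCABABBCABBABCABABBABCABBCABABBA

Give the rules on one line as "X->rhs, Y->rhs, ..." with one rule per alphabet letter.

  step 4 ⇒ step 5: BCABABBCABBABCABBCABABBCABBABCABABBABCABBCABABBC ⇒ AB·BA·BC·AB·BC·AB·AB·BA·BC·AB·AB·BC·AB·BA·BC·AB·AB·BA·BC·AB·BC·AB·AB·BA·BC·AB·AB·BC·AB·BA·BC·AB·BC·AB·AB·BC·AB·BA·BC·AB·AB·BA·BC·AB·BC·AB·AB·BA
    A ↦ BC
    B ↦ AB
    C ↦ BA

A->BC, B->AB, C->BA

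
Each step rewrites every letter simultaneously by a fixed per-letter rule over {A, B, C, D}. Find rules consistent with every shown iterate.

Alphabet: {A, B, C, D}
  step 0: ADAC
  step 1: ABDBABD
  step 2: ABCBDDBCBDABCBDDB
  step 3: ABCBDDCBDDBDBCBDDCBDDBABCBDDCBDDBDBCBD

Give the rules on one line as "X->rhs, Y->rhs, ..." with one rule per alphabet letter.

  step 2 ⇒ step 3: ABCBDDBCBDABCBDDB ⇒ AB·CBD·D·CBD·DB·DB·CBD·D·CBD·DB·AB·CBD·D·CBD·DB·DB·CBD
    A ↦ AB
    B ↦ CBD
    C ↦ D
    D ↦ DB

A->AB, B->CBD, C->D, D->DB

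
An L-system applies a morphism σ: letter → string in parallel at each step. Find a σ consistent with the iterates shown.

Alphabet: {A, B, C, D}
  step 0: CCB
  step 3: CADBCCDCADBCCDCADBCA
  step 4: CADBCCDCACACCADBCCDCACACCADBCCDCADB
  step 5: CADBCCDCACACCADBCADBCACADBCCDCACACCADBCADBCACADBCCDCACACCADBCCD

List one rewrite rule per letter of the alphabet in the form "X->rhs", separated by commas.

  step 4 ⇒ step 5: CADBCCDCACACCADBCCDCACACCADBCCDCADB ⇒ CA·DB·C·CD·CA·CA·C·CA·DB·CA·DB·CA·CA·DB·C·CD·CA·CA·C·CA·DB·CA·DB·CA·CA·DB·C·CD·CA·CA·C·CA·DB·C·CD
    A ↦ DB
    B ↦ CD
    C ↦ CA
    D ↦ C

A->DB, B->CD, C->CA, D->C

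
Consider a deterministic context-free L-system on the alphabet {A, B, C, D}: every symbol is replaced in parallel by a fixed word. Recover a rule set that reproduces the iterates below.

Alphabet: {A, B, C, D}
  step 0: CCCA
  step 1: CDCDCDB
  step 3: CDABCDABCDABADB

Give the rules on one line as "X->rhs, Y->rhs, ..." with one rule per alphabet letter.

A->B, B->DB, C->CD, D->A

  step 0 ⇒ step 1: CCCA ⇒ CD·CD·CD·B
    A ↦ B
    C ↦ CD
    B ↦ DB  (constrained at step 1)
    D ↦ A  (constrained at step 1)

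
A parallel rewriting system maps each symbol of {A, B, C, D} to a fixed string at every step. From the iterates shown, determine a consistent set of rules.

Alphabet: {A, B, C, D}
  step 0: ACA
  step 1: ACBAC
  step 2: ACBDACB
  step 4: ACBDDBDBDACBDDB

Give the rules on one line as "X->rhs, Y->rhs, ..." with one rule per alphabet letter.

  step 1 ⇒ step 2: ACBAC ⇒ AC·B·D·AC·B
    A ↦ AC
    B ↦ D
    C ↦ B
    D ↦ DB  (constrained at step 2)

A->AC, B->D, C->B, D->DB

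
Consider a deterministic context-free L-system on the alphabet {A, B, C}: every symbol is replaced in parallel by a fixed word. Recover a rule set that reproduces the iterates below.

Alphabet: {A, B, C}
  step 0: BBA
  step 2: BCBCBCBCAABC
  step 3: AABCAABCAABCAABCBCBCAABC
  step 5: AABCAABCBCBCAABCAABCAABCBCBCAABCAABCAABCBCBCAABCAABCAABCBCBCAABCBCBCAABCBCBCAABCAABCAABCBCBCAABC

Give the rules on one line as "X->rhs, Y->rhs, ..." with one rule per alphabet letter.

A->BC, B->AA, C->BC

  step 2 ⇒ step 3: BCBCBCBCAABC ⇒ AA·BC·AA·BC·AA·BC·AA·BC·BC·BC·AA·BC
    A ↦ BC
    B ↦ AA
    C ↦ BC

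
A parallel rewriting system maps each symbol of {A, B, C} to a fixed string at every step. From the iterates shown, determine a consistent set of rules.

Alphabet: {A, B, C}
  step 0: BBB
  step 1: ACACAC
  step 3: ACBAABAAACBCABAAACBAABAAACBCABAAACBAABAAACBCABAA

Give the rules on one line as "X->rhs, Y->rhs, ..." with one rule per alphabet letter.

A->BAA, B->AC, C->BCA

  step 0 ⇒ step 1: BBB ⇒ AC·AC·AC
    B ↦ AC
    A ↦ BAA  (constrained at step 1)
    C ↦ BCA  (constrained at step 1)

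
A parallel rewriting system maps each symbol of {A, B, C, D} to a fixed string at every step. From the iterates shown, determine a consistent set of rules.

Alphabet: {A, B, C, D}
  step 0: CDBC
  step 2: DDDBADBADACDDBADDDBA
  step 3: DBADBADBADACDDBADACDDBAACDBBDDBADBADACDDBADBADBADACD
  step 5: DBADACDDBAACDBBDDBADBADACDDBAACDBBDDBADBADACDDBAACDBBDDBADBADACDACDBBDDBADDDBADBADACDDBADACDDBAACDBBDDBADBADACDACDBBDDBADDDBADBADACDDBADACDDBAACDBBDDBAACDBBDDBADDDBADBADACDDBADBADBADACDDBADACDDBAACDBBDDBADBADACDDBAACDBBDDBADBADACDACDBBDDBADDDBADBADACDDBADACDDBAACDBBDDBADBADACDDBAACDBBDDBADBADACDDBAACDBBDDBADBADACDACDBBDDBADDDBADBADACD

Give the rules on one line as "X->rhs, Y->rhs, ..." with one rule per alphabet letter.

A->ACD, B->D, C->BBD, D->DBA

  step 2 ⇒ step 3: DDDBADBADACDDBADDDBA ⇒ DBA·DBA·DBA·D·ACD·DBA·D·ACD·DBA·ACD·BBD·DBA·DBA·D·ACD·DBA·DBA·DBA·D·ACD
    A ↦ ACD
    B ↦ D
    C ↦ BBD
    D ↦ DBA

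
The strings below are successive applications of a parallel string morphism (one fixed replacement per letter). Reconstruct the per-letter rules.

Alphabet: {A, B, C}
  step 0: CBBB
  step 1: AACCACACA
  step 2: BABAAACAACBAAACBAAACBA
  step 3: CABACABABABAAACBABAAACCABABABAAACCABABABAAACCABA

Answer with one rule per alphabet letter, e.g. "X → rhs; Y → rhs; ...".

A->BA, B->CA, C->AAC

  step 2 ⇒ step 3: BABAAACAACBAAACBAAACBA ⇒ CA·BA·CA·BA·BA·BA·AAC·BA·BA·AAC·CA·BA·BA·BA·AAC·CA·BA·BA·BA·AAC·CA·BA
    A ↦ BA
    B ↦ CA
    C ↦ AAC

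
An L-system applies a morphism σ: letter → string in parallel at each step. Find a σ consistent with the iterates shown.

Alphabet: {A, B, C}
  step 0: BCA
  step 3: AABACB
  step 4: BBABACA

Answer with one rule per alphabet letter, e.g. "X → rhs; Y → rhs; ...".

A->B, B->A, C->AC

  step 3 ⇒ step 4: AABACB ⇒ B·B·A·B·AC·A
    A ↦ B
    B ↦ A
    C ↦ AC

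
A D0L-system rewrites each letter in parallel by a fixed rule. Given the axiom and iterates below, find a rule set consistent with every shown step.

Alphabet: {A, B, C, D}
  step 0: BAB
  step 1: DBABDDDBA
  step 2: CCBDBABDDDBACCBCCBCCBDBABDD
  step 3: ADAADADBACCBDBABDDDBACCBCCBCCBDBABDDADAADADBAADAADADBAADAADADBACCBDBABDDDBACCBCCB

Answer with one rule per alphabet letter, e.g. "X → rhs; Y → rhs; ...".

A->BDD, B->DBA, C->ADA, D->CCB

  step 2 ⇒ step 3: CCBDBABDDDBACCBCCBCCBDBABDD ⇒ ADA·ADA·DBA·CCB·DBA·BDD·DBA·CCB·CCB·CCB·DBA·BDD·ADA·ADA·DBA·ADA·ADA·DBA·ADA·ADA·DBA·CCB·DBA·BDD·DBA·CCB·CCB
    A ↦ BDD
    B ↦ DBA
    C ↦ ADA
    D ↦ CCB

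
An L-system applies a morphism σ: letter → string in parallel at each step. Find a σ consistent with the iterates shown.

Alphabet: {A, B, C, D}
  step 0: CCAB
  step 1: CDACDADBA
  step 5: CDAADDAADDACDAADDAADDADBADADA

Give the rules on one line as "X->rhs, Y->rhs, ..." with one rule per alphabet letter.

  step 0 ⇒ step 1: CCAB ⇒ CDA·CDA·D·BA
    A ↦ D
    B ↦ BA
    C ↦ CDA
    D ↦ A  (constrained at step 1)

A->D, B->BA, C->CDA, D->A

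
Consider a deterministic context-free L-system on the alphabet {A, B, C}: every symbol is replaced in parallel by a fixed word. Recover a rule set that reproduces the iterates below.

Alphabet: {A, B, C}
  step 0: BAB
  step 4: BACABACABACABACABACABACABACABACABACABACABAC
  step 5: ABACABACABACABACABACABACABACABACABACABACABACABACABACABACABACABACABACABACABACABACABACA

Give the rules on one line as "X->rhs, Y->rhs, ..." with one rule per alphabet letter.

  step 4 ⇒ step 5: BACABACABACABACABACABACABACABACABACABACABAC ⇒ A·BAC·A·BAC·A·BAC·A·BAC·A·BAC·A·BAC·A·BAC·A·BAC·A·BAC·A·BAC·A·BAC·A·BAC·A·BAC·A·BAC·A·BAC·A·BAC·A·BAC·A·BAC·A·BAC·A·BAC·A·BAC·A
    A ↦ BAC
    B ↦ A
    C ↦ A

A->BAC, B->A, C->A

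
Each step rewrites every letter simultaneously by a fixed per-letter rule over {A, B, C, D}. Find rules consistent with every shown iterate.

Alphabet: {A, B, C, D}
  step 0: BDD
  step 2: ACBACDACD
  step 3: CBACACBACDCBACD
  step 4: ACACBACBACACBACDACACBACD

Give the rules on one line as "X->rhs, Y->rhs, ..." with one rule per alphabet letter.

  step 3 ⇒ step 4: CBACACBACDCBACD ⇒ A·CA·CB·A·CB·A·CA·CB·A·CD·A·CA·CB·A·CD
    A ↦ CB
    B ↦ CA
    C ↦ A
    D ↦ CD

A->CB, B->CA, C->A, D->CD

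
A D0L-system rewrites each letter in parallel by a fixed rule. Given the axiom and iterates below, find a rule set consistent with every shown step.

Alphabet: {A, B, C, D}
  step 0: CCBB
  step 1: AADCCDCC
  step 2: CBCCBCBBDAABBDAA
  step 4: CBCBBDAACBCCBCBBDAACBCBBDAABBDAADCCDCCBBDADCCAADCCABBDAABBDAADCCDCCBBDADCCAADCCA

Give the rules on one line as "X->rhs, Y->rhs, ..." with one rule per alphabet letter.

  step 1 ⇒ step 2: AADCCDCC ⇒ CBC·CBC·BBD·A·A·BBD·A·A
    A ↦ CBC
    C ↦ A
    D ↦ BBD
  step 0 ⇒ step 1: CCBB ⇒ A·A·DCC·DCC
    B ↦ DCC

A->CBC, B->DCC, C->A, D->BBD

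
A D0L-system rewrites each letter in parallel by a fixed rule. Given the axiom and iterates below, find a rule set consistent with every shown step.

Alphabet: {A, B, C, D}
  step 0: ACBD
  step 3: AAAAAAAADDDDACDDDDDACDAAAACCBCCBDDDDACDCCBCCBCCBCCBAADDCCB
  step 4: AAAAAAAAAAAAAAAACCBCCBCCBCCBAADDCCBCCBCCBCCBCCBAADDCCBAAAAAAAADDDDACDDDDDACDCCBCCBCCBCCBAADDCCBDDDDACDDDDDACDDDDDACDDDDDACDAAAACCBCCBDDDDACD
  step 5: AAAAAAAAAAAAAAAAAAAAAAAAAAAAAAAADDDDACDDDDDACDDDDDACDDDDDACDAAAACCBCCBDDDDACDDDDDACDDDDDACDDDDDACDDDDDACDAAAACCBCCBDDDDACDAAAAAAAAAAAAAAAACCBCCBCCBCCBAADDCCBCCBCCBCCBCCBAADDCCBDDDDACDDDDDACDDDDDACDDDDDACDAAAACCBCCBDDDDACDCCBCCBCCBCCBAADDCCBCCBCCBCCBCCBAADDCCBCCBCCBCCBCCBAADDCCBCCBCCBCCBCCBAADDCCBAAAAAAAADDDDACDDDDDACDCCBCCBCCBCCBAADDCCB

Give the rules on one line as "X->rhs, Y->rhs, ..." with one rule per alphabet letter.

A->AA, B->ACD, C->DD, D->CCB

  step 4 ⇒ step 5: AAAAAAAAAAAAAAAACCBCCBCCBCCBAADDCCBCCBCCBCCBCCBAADDCCBAAAAAAAADDDDACDDDDDACDCCBCCBCCBCCBAADDCCBDDDDACDDDDDACDDDDDACDDDDDACDAAAACCBCCBDDDDACD ⇒ AA·AA·AA·AA·AA·AA·AA·AA·AA·AA·AA·AA·AA·AA·AA·AA·DD·DD·ACD·DD·DD·ACD·DD·DD·ACD·DD·DD·ACD·AA·AA·CCB·CCB·DD·DD·ACD·DD·DD·ACD·DD·DD·ACD·DD·DD·ACD·DD·DD·ACD·AA·AA·CCB·CCB·DD·DD·ACD·AA·AA·AA·AA·AA·AA·AA·AA·CCB·CCB·CCB·CCB·AA·DD·CCB·CCB·CCB·CCB·CCB·AA·DD·CCB·DD·DD·ACD·DD·DD·ACD·DD·DD·ACD·DD·DD·ACD·AA·AA·CCB·CCB·DD·DD·ACD·CCB·CCB·CCB·CCB·AA·DD·CCB·CCB·CCB·CCB·CCB·AA·DD·CCB·CCB·CCB·CCB·CCB·AA·DD·CCB·CCB·CCB·CCB·CCB·AA·DD·CCB·AA·AA·AA·AA·DD·DD·ACD·DD·DD·ACD·CCB·CCB·CCB·CCB·AA·DD·CCB
    A ↦ AA
    B ↦ ACD
    C ↦ DD
    D ↦ CCB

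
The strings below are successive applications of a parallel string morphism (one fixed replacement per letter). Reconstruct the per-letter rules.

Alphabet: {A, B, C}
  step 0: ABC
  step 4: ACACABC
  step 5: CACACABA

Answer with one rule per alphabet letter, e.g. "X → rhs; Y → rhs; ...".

  step 4 ⇒ step 5: ACACABC ⇒ C·A·C·A·C·AB·A
    A ↦ C
    B ↦ AB
    C ↦ A

A->C, B->AB, C->A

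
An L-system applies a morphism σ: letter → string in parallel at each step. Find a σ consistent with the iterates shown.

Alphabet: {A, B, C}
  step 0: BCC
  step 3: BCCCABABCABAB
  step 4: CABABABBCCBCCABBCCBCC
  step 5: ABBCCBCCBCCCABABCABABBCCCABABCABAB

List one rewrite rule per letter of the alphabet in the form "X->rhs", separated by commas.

A->BC, B->C, C->AB

  step 4 ⇒ step 5: CABABABBCCBCCABBCCBCC ⇒ AB·BC·C·BC·C·BC·C·C·AB·AB·C·AB·AB·BC·C·C·AB·AB·C·AB·AB
    A ↦ BC
    B ↦ C
    C ↦ AB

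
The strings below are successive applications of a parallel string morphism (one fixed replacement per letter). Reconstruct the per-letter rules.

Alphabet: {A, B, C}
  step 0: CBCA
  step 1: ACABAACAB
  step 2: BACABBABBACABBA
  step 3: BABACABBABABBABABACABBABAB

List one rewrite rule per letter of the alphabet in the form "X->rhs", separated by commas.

A->B, B->BA, C->ACA

  step 2 ⇒ step 3: BACABBABBACABBA ⇒ BA·B·ACA·B·BA·BA·B·BA·BA·B·ACA·B·BA·BA·B
    A ↦ B
    B ↦ BA
    C ↦ ACA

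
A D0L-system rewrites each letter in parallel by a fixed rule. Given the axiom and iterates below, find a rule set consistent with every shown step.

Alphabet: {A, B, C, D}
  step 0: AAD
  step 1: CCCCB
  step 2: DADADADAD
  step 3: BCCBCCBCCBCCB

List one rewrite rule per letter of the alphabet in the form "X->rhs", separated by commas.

A->CC, B->D, C->DA, D->B

  step 2 ⇒ step 3: DADADADAD ⇒ B·CC·B·CC·B·CC·B·CC·B
    A ↦ CC
    D ↦ B
  step 1 ⇒ step 2: CCCCB ⇒ DA·DA·DA·DA·D
    B ↦ D
  step 1 ⇒ step 2: CCCCB ⇒ DA·DA·DA·DA·D
    C ↦ DA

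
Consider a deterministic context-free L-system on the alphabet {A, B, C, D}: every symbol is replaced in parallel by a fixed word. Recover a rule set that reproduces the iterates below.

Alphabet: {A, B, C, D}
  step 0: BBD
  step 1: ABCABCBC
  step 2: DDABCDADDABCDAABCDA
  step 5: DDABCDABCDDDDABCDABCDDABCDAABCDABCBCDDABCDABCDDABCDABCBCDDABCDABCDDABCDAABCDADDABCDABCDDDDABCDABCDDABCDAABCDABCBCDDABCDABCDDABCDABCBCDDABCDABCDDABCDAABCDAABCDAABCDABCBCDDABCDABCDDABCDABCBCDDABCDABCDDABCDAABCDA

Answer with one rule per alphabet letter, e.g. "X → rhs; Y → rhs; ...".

A->DD, B->ABC, C->DA, D->BC

  step 1 ⇒ step 2: ABCABCBC ⇒ DD·ABC·DA·DD·ABC·DA·ABC·DA
    A ↦ DD
    B ↦ ABC
    C ↦ DA
  step 0 ⇒ step 1: BBD ⇒ ABC·ABC·BC
    D ↦ BC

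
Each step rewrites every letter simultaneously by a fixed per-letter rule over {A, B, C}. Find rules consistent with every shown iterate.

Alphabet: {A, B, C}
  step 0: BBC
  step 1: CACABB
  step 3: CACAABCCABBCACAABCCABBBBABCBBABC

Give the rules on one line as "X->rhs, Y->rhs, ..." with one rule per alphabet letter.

A->ABC, B->CA, C->BB

  step 0 ⇒ step 1: BBC ⇒ CA·CA·BB
    B ↦ CA
    C ↦ BB
    A ↦ ABC  (constrained at step 1)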